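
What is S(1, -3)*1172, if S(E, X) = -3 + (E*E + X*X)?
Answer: 8204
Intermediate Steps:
S(E, X) = -3 + E² + X² (S(E, X) = -3 + (E² + X²) = -3 + E² + X²)
S(1, -3)*1172 = (-3 + 1² + (-3)²)*1172 = (-3 + 1 + 9)*1172 = 7*1172 = 8204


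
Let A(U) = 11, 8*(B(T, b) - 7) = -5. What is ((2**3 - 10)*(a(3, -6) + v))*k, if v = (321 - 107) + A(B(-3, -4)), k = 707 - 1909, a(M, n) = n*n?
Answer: 627444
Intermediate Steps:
B(T, b) = 51/8 (B(T, b) = 7 + (1/8)*(-5) = 7 - 5/8 = 51/8)
a(M, n) = n**2
k = -1202
v = 225 (v = (321 - 107) + 11 = 214 + 11 = 225)
((2**3 - 10)*(a(3, -6) + v))*k = ((2**3 - 10)*((-6)**2 + 225))*(-1202) = ((8 - 10)*(36 + 225))*(-1202) = -2*261*(-1202) = -522*(-1202) = 627444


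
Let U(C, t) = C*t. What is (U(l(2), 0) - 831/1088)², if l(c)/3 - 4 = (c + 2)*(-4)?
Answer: 690561/1183744 ≈ 0.58337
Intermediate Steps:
l(c) = -12 - 12*c (l(c) = 12 + 3*((c + 2)*(-4)) = 12 + 3*((2 + c)*(-4)) = 12 + 3*(-8 - 4*c) = 12 + (-24 - 12*c) = -12 - 12*c)
(U(l(2), 0) - 831/1088)² = ((-12 - 12*2)*0 - 831/1088)² = ((-12 - 24)*0 - 831*1/1088)² = (-36*0 - 831/1088)² = (0 - 831/1088)² = (-831/1088)² = 690561/1183744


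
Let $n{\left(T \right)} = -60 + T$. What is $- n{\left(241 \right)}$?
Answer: $-181$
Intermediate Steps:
$- n{\left(241 \right)} = - (-60 + 241) = \left(-1\right) 181 = -181$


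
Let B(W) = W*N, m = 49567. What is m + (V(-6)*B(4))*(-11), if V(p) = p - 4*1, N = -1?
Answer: 49127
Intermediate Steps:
B(W) = -W (B(W) = W*(-1) = -W)
V(p) = -4 + p (V(p) = p - 4 = -4 + p)
m + (V(-6)*B(4))*(-11) = 49567 + ((-4 - 6)*(-1*4))*(-11) = 49567 - 10*(-4)*(-11) = 49567 + 40*(-11) = 49567 - 440 = 49127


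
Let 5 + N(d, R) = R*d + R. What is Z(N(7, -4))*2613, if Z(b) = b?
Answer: -96681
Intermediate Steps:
N(d, R) = -5 + R + R*d (N(d, R) = -5 + (R*d + R) = -5 + (R + R*d) = -5 + R + R*d)
Z(N(7, -4))*2613 = (-5 - 4 - 4*7)*2613 = (-5 - 4 - 28)*2613 = -37*2613 = -96681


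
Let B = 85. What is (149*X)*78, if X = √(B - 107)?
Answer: 11622*I*√22 ≈ 54512.0*I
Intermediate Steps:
X = I*√22 (X = √(85 - 107) = √(-22) = I*√22 ≈ 4.6904*I)
(149*X)*78 = (149*(I*√22))*78 = (149*I*√22)*78 = 11622*I*√22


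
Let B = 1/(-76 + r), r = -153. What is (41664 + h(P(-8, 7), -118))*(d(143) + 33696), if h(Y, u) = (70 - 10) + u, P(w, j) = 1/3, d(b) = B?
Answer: 321047831098/229 ≈ 1.4020e+9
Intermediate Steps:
B = -1/229 (B = 1/(-76 - 153) = 1/(-229) = -1/229 ≈ -0.0043668)
d(b) = -1/229
P(w, j) = 1/3
h(Y, u) = 60 + u
(41664 + h(P(-8, 7), -118))*(d(143) + 33696) = (41664 + (60 - 118))*(-1/229 + 33696) = (41664 - 58)*(7716383/229) = 41606*(7716383/229) = 321047831098/229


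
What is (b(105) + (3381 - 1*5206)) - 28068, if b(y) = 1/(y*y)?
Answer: -329570324/11025 ≈ -29893.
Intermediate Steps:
b(y) = y⁻²
(b(105) + (3381 - 1*5206)) - 28068 = (105⁻² + (3381 - 1*5206)) - 28068 = (1/11025 + (3381 - 5206)) - 28068 = (1/11025 - 1825) - 28068 = -20120624/11025 - 28068 = -329570324/11025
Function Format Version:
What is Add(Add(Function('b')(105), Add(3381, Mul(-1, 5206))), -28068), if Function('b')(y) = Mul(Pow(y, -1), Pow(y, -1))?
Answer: Rational(-329570324, 11025) ≈ -29893.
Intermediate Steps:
Function('b')(y) = Pow(y, -2)
Add(Add(Function('b')(105), Add(3381, Mul(-1, 5206))), -28068) = Add(Add(Pow(105, -2), Add(3381, Mul(-1, 5206))), -28068) = Add(Add(Rational(1, 11025), Add(3381, -5206)), -28068) = Add(Add(Rational(1, 11025), -1825), -28068) = Add(Rational(-20120624, 11025), -28068) = Rational(-329570324, 11025)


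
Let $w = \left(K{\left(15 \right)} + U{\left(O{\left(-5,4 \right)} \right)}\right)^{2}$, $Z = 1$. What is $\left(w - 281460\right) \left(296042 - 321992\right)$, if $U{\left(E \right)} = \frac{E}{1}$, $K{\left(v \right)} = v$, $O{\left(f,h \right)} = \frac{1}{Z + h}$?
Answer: $7297891512$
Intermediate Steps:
$O{\left(f,h \right)} = \frac{1}{1 + h}$
$U{\left(E \right)} = E$ ($U{\left(E \right)} = E 1 = E$)
$w = \frac{5776}{25}$ ($w = \left(15 + \frac{1}{1 + 4}\right)^{2} = \left(15 + \frac{1}{5}\right)^{2} = \left(\frac{76}{5}\right)^{2} = \frac{5776}{25} \approx 231.04$)
$\left(w - 281460\right) \left(296042 - 321992\right) = \left(\frac{5776}{25} - 281460\right) \left(296042 - 321992\right) = \left(- \frac{7030724}{25}\right) \left(-25950\right) = 7297891512$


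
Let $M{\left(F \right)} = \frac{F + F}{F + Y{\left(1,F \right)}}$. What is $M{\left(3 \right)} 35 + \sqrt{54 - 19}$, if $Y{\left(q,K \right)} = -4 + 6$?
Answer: $42 + \sqrt{35} \approx 47.916$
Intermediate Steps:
$Y{\left(q,K \right)} = 2$
$M{\left(F \right)} = \frac{2 F}{2 + F}$ ($M{\left(F \right)} = \frac{F + F}{F + 2} = \frac{2 F}{2 + F}$)
$M{\left(3 \right)} 35 + \sqrt{54 - 19} = 2 \cdot 3 \frac{1}{2 + 3} \cdot 35 + \sqrt{54 - 19} = 2 \cdot 3 \cdot \frac{1}{5} \cdot 35 + \sqrt{35} = \frac{6}{5} \cdot 35 + \sqrt{35} = 42 + \sqrt{35}$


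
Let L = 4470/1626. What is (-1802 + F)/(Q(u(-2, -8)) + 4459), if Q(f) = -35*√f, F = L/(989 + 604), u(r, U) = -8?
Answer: -70791453551/175258035207 - 7779280610*I*√2/1226806246449 ≈ -0.40393 - 0.0089677*I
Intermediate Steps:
L = 745/271 (L = 4470*(1/1626) = 745/271 ≈ 2.7491)
F = 745/431703 (F = 745/(271*(989 + 604)) = (745/271)/1593 = (745/271)*(1/1593) = 745/431703 ≈ 0.0017257)
(-1802 + F)/(Q(u(-2, -8)) + 4459) = (-1802 + 745/431703)/(-70*I*√2 + 4459) = -777928061/(431703*(-70*I*√2 + 4459)) = -777928061/(431703*(4459 - 70*I*√2))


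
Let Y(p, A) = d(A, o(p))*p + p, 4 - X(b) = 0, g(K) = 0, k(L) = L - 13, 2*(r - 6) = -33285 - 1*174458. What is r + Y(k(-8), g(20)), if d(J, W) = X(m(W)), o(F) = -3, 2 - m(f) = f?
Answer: -207941/2 ≈ -1.0397e+5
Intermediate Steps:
r = -207731/2 (r = 6 + (-33285 - 1*174458)/2 = 6 + (-33285 - 174458)/2 = 6 + (1/2)*(-207743) = 6 - 207743/2 = -207731/2 ≈ -1.0387e+5)
m(f) = 2 - f
k(L) = -13 + L
X(b) = 4 (X(b) = 4 - 1*0 = 4 + 0 = 4)
d(J, W) = 4
Y(p, A) = 5*p (Y(p, A) = 4*p + p = 5*p)
r + Y(k(-8), g(20)) = -207731/2 + 5*(-13 - 8) = -207731/2 + 5*(-21) = -207731/2 - 105 = -207941/2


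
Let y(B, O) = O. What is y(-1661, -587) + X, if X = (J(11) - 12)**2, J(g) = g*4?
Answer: 437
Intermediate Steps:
J(g) = 4*g
X = 1024 (X = (4*11 - 12)**2 = (44 - 12)**2 = 32**2 = 1024)
y(-1661, -587) + X = -587 + 1024 = 437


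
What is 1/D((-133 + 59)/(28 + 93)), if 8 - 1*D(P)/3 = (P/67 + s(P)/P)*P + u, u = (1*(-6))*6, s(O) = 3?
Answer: 980947/120640053 ≈ 0.0081312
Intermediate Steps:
u = -36 (u = -6*6 = -36)
D(P) = 132 - 3*P*(3/P + P/67) (D(P) = 24 - 3*((P/67 + 3/P)*P - 36) = 24 - 3*((3/P + P/67)*P - 36) = 24 - 3*(P*(3/P + P/67) - 36) = 24 - 3*(-36 + P*(3/P + P/67)) = 24 + (108 - 3*P*(3/P + P/67)) = 132 - 3*P*(3/P + P/67))
1/D((-133 + 59)/(28 + 93)) = 1/(123 - 3*(-133 + 59)²/(28 + 93)²/67) = 1/(123 - 3*(-74/121)²/67) = 1/(123 - 3/67*5476/14641) = 1/(123 - 16428/980947) = 1/(120640053/980947) = 980947/120640053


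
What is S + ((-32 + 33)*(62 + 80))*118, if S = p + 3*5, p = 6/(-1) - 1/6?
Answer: 100589/6 ≈ 16765.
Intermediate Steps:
p = -37/6 (p = 6*(-1) - 1*⅙ = -6 - ⅙ = -37/6 ≈ -6.1667)
S = 53/6 (S = -37/6 + 3*5 = -37/6 + 15 = 53/6 ≈ 8.8333)
S + ((-32 + 33)*(62 + 80))*118 = 53/6 + ((-32 + 33)*(62 + 80))*118 = 53/6 + (1*142)*118 = 53/6 + 142*118 = 53/6 + 16756 = 100589/6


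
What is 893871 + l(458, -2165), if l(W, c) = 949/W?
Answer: 409393867/458 ≈ 8.9387e+5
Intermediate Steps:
893871 + l(458, -2165) = 893871 + 949/458 = 409393867/458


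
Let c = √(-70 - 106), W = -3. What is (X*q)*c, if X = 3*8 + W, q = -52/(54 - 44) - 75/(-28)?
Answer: -1059*I*√11/5 ≈ -702.46*I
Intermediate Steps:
q = -353/140 (q = -52/10 - 75*(-1/28) = -52*⅒ + 75/28 = -26/5 + 75/28 = -353/140 ≈ -2.5214)
c = 4*I*√11 (c = √(-176) = 4*I*√11 ≈ 13.266*I)
X = 21 (X = 3*8 - 3 = 24 - 3 = 21)
(X*q)*c = (21*(-353/140))*(4*I*√11) = -1059*I*√11/5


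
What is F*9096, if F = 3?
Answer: 27288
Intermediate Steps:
F*9096 = 3*9096 = 27288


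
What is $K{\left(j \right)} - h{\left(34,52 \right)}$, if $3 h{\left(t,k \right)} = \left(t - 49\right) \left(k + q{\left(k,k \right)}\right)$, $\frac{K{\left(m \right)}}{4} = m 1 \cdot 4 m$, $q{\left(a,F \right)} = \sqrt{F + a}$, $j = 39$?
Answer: $24596 + 10 \sqrt{26} \approx 24647.0$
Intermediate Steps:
$K{\left(m \right)} = 16 m^{2}$ ($K{\left(m \right)} = 4 m 1 \cdot 4 m = 4 m 4 m = 4 \cdot 4 m^{2} = 16 m^{2}$)
$h{\left(t,k \right)} = \frac{\left(-49 + t\right) \left(k + \sqrt{2} \sqrt{k}\right)}{3}$ ($h{\left(t,k \right)} = \frac{\left(t - 49\right) \left(k + \sqrt{k + k}\right)}{3} = \frac{\left(-49 + t\right) \left(k + \sqrt{2 k}\right)}{3} = \frac{\left(-49 + t\right) \left(k + \sqrt{2} \sqrt{k}\right)}{3}$)
$K{\left(j \right)} - h{\left(34,52 \right)} = 16 \cdot 39^{2} - \left(\left(- \frac{49}{3}\right) 52 - \frac{49 \sqrt{2} \sqrt{52}}{3} + \frac{1}{3} \cdot 52 \cdot 34 + \frac{1}{3} \cdot 34 \sqrt{2} \sqrt{52}\right) = 16 \cdot 1521 - \left(- \frac{2548}{3} - \frac{49 \sqrt{2} \cdot 2 \sqrt{13}}{3} + \frac{1768}{3} + \frac{1}{3} \cdot 34 \sqrt{2} \cdot 2 \sqrt{13}\right) = 24336 - \left(- \frac{2548}{3} - \frac{98 \sqrt{26}}{3} + \frac{1768}{3} + \frac{68 \sqrt{26}}{3}\right) = 24336 - \left(-260 - 10 \sqrt{26}\right) = 24336 + \left(260 + 10 \sqrt{26}\right) = 24596 + 10 \sqrt{26}$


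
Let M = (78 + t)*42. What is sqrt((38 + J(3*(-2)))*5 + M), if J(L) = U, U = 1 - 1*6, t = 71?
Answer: sqrt(6423) ≈ 80.144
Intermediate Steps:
U = -5 (U = 1 - 6 = -5)
J(L) = -5
M = 6258 (M = (78 + 71)*42 = 149*42 = 6258)
sqrt((38 + J(3*(-2)))*5 + M) = sqrt((38 - 5)*5 + 6258) = sqrt(33*5 + 6258) = sqrt(165 + 6258) = sqrt(6423)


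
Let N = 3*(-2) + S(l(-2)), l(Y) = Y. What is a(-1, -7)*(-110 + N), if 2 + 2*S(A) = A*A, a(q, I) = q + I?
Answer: 920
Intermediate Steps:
a(q, I) = I + q
S(A) = -1 + A²/2 (S(A) = -1 + (A*A)/2 = -1 + A²/2)
N = -5 (N = 3*(-2) + (-1 + (½)*(-2)²) = -6 + (-1 + (½)*4) = -6 + (-1 + 2) = -6 + 1 = -5)
a(-1, -7)*(-110 + N) = (-7 - 1)*(-110 - 5) = -8*(-115) = 920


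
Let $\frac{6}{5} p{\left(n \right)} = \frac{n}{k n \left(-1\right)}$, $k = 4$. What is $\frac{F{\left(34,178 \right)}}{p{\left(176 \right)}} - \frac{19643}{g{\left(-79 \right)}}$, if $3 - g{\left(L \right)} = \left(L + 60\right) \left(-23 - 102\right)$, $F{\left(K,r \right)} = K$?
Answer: $- \frac{1837337}{11860} \approx -154.92$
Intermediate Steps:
$g{\left(L \right)} = 7503 + 125 L$ ($g{\left(L \right)} = 3 - \left(L + 60\right) \left(-23 - 102\right) = 3 - \left(60 + L\right) \left(-125\right) = 3 - \left(-7500 - 125 L\right) = 3 + \left(7500 + 125 L\right) = 7503 + 125 L$)
$p{\left(n \right)} = - \frac{5}{24}$ ($p{\left(n \right)} = \frac{5 \frac{n}{4 n \left(-1\right)}}{6} = \frac{5 \frac{n}{\left(-4\right) n}}{6} = \frac{5 n \left(- \frac{1}{4 n}\right)}{6} = \frac{5}{6} \left(- \frac{1}{4}\right) = - \frac{5}{24}$)
$\frac{F{\left(34,178 \right)}}{p{\left(176 \right)}} - \frac{19643}{g{\left(-79 \right)}} = \frac{34}{- \frac{5}{24}} - \frac{19643}{7503 + 125 \left(-79\right)} = 34 \left(- \frac{24}{5}\right) - \frac{19643}{7503 - 9875} = - \frac{816}{5} - \frac{19643}{-2372} = - \frac{816}{5} - - \frac{19643}{2372} = - \frac{816}{5} + \frac{19643}{2372} = - \frac{1837337}{11860}$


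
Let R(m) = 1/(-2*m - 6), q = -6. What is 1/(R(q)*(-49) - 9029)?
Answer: -6/54223 ≈ -0.00011065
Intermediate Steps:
R(m) = 1/(-6 - 2*m)
1/(R(q)*(-49) - 9029) = 1/(-1/(6 + 2*(-6))*(-49) - 9029) = 1/(-1/(6 - 12)*(-49) - 9029) = 1/(-1/(-6)*(-49) - 9029) = 1/(-1*(-⅙)*(-49) - 9029) = 1/((⅙)*(-49) - 9029) = 1/(-49/6 - 9029) = 1/(-54223/6) = -6/54223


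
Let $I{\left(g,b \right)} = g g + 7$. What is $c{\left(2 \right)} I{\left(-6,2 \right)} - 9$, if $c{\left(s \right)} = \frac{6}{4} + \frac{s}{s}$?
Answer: $\frac{197}{2} \approx 98.5$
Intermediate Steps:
$c{\left(s \right)} = \frac{5}{2}$ ($c{\left(s \right)} = 6 \cdot \frac{1}{4} + 1 = \frac{3}{2} + 1 = \frac{5}{2}$)
$I{\left(g,b \right)} = 7 + g^{2}$ ($I{\left(g,b \right)} = g^{2} + 7 = 7 + g^{2}$)
$c{\left(2 \right)} I{\left(-6,2 \right)} - 9 = \frac{5 \left(7 + \left(-6\right)^{2}\right)}{2} - 9 = \frac{5 \left(7 + 36\right)}{2} - 9 = \frac{5}{2} \cdot 43 - 9 = \frac{215}{2} - 9 = \frac{197}{2}$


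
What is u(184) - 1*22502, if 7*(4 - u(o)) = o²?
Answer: -191342/7 ≈ -27335.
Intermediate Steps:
u(o) = 4 - o²/7
u(184) - 1*22502 = (4 - ⅐*184²) - 1*22502 = (4 - ⅐*33856) - 22502 = (4 - 33856/7) - 22502 = -33828/7 - 22502 = -191342/7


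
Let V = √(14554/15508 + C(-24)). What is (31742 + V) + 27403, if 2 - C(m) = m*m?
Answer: 59145 + I*√34455046326/7754 ≈ 59145.0 + 23.939*I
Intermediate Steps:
C(m) = 2 - m² (C(m) = 2 - m*m = 2 - m²)
V = I*√34455046326/7754 (V = √(14554/15508 + (2 - 1*(-24)²)) = √(14554*(1/15508) + (2 - 1*576)) = √(7277/7754 + (2 - 576)) = √(7277/7754 - 574) = √(-4443519/7754) = I*√34455046326/7754 ≈ 23.939*I)
(31742 + V) + 27403 = (31742 + I*√34455046326/7754) + 27403 = 59145 + I*√34455046326/7754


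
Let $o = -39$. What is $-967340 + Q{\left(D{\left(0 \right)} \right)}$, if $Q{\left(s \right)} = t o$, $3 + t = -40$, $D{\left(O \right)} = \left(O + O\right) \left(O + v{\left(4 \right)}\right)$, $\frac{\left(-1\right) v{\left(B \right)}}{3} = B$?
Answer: $-965663$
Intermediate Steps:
$v{\left(B \right)} = - 3 B$
$D{\left(O \right)} = 2 O \left(-12 + O\right)$ ($D{\left(O \right)} = \left(O + O\right) \left(O - 12\right) = 2 O \left(O - 12\right) = 2 O \left(-12 + O\right)$)
$t = -43$ ($t = -3 - 40 = -43$)
$Q{\left(s \right)} = 1677$ ($Q{\left(s \right)} = \left(-43\right) \left(-39\right) = 1677$)
$-967340 + Q{\left(D{\left(0 \right)} \right)} = -967340 + 1677 = -965663$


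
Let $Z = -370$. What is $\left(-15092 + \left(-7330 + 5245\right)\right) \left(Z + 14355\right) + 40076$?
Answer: $-240180269$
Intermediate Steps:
$\left(-15092 + \left(-7330 + 5245\right)\right) \left(Z + 14355\right) + 40076 = \left(-15092 + \left(-7330 + 5245\right)\right) \left(-370 + 14355\right) + 40076 = \left(-15092 - 2085\right) 13985 + 40076 = \left(-17177\right) 13985 + 40076 = -240220345 + 40076 = -240180269$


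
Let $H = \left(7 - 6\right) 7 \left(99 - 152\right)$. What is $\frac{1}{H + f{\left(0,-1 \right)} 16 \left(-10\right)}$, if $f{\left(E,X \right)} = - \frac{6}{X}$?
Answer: $- \frac{1}{1331} \approx -0.00075131$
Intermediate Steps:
$H = -371$ ($H = 1 \cdot 7 \left(-53\right) = 7 \left(-53\right) = -371$)
$\frac{1}{H + f{\left(0,-1 \right)} 16 \left(-10\right)} = \frac{1}{-371 + - \frac{6}{-1} \cdot 16 \left(-10\right)} = \frac{1}{-371 + \left(-6\right) \left(-1\right) 16 \left(-10\right)} = \frac{1}{-371 + 6 \cdot 16 \left(-10\right)} = \frac{1}{-371 + 96 \left(-10\right)} = \frac{1}{-371 - 960} = \frac{1}{-1331} = - \frac{1}{1331}$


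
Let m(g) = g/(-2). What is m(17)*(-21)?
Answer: 357/2 ≈ 178.50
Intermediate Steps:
m(g) = -g/2 (m(g) = g*(-½) = -g/2)
m(17)*(-21) = -½*17*(-21) = -17/2*(-21) = 357/2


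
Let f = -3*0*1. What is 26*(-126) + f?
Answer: -3276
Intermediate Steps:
f = 0 (f = 0*1 = 0)
26*(-126) + f = 26*(-126) + 0 = -3276 + 0 = -3276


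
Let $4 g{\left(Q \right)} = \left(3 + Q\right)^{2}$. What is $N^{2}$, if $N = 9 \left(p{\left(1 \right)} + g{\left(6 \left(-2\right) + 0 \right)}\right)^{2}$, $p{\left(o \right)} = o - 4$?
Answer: $\frac{1836036801}{256} \approx 7.172 \cdot 10^{6}$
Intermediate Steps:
$p{\left(o \right)} = -4 + o$
$g{\left(Q \right)} = \frac{\left(3 + Q\right)^{2}}{4}$
$N = \frac{42849}{16}$ ($N = 9 \left(\left(-4 + 1\right) + \frac{\left(3 + \left(6 \left(-2\right) + 0\right)\right)^{2}}{4}\right)^{2} = 9 \left(-3 + \frac{\left(3 + \left(-12 + 0\right)\right)^{2}}{4}\right)^{2} = 9 \left(-3 + \frac{\left(3 - 12\right)^{2}}{4}\right)^{2} = 9 \left(-3 + \frac{\left(-9\right)^{2}}{4}\right)^{2} = 9 \left(-3 + \frac{1}{4} \cdot 81\right)^{2} = 9 \left(-3 + \frac{81}{4}\right)^{2} = 9 \left(\frac{69}{4}\right)^{2} = 9 \cdot \frac{4761}{16} = \frac{42849}{16} \approx 2678.1$)
$N^{2} = \left(\frac{42849}{16}\right)^{2} = \frac{1836036801}{256}$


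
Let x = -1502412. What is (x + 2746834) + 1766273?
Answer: 3010695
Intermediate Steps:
(x + 2746834) + 1766273 = (-1502412 + 2746834) + 1766273 = 1244422 + 1766273 = 3010695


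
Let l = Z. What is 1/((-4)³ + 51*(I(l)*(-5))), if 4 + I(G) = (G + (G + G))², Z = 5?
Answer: -1/56419 ≈ -1.7725e-5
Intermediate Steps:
l = 5
I(G) = -4 + 9*G² (I(G) = -4 + (G + (G + G))² = -4 + (G + 2*G)² = -4 + (3*G)² = -4 + 9*G²)
1/((-4)³ + 51*(I(l)*(-5))) = 1/((-4)³ + 51*((-4 + 9*5²)*(-5))) = 1/(-64 + 51*((-4 + 9*25)*(-5))) = 1/(-64 + 51*((-4 + 225)*(-5))) = 1/(-64 + 51*(221*(-5))) = 1/(-64 + 51*(-1105)) = 1/(-64 - 56355) = 1/(-56419) = -1/56419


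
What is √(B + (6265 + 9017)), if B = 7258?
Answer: 14*√115 ≈ 150.13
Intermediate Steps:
√(B + (6265 + 9017)) = √(7258 + (6265 + 9017)) = √(7258 + 15282) = √22540 = 14*√115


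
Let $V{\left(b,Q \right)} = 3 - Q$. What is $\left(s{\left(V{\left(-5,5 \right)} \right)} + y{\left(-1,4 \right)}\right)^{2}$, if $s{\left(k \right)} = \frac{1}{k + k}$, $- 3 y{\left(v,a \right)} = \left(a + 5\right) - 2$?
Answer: $\frac{961}{144} \approx 6.6736$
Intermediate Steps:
$y{\left(v,a \right)} = -1 - \frac{a}{3}$ ($y{\left(v,a \right)} = - \frac{\left(a + 5\right) - 2}{3} = - \frac{\left(5 + a\right) - 2}{3} = - \frac{3 + a}{3} = -1 - \frac{a}{3}$)
$s{\left(k \right)} = \frac{1}{2 k}$
$\left(s{\left(V{\left(-5,5 \right)} \right)} + y{\left(-1,4 \right)}\right)^{2} = \left(\frac{1}{2 \left(3 - 5\right)} - \frac{7}{3}\right)^{2} = \left(\frac{1}{2 \left(-2\right)} - \frac{7}{3}\right)^{2} = \left(\frac{1}{2} \left(- \frac{1}{2}\right) - \frac{7}{3}\right)^{2} = \left(- \frac{1}{4} - \frac{7}{3}\right)^{2} = \left(- \frac{31}{12}\right)^{2} = \frac{961}{144}$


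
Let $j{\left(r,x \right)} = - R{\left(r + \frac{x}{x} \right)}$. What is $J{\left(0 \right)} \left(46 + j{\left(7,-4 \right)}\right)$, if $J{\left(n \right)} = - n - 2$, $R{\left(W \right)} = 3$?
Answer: $-86$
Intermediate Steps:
$J{\left(n \right)} = -2 - n$
$j{\left(r,x \right)} = -3$ ($j{\left(r,x \right)} = \left(-1\right) 3 = -3$)
$J{\left(0 \right)} \left(46 + j{\left(7,-4 \right)}\right) = \left(-2 - 0\right) \left(46 - 3\right) = \left(-2 + 0\right) 43 = \left(-2\right) 43 = -86$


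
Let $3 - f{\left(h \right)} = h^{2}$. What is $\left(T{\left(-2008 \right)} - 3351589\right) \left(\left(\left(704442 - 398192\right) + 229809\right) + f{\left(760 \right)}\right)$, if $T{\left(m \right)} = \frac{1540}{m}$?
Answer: $\frac{34943802270447}{251} \approx 1.3922 \cdot 10^{11}$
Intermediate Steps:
$f{\left(h \right)} = 3 - h^{2}$
$\left(T{\left(-2008 \right)} - 3351589\right) \left(\left(\left(704442 - 398192\right) + 229809\right) + f{\left(760 \right)}\right) = \left(\frac{1540}{-2008} - 3351589\right) \left(\left(\left(704442 - 398192\right) + 229809\right) + \left(3 - 760^{2}\right)\right) = \left(1540 \left(- \frac{1}{2008}\right) - 3351589\right) \left(\left(\left(704442 - 398192\right) + 229809\right) + \left(3 - 577600\right)\right) = \left(- \frac{385}{502} - 3351589\right) \left(\left(306250 + 229809\right) + \left(3 - 577600\right)\right) = - \frac{1682498063 \left(536059 - 577597\right)}{502} = \left(- \frac{1682498063}{502}\right) \left(-41538\right) = \frac{34943802270447}{251}$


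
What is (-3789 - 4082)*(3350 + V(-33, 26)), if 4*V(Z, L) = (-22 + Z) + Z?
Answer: -26194688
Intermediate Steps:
V(Z, L) = -11/2 + Z/2 (V(Z, L) = ((-22 + Z) + Z)/4 = (-22 + 2*Z)/4 = -11/2 + Z/2)
(-3789 - 4082)*(3350 + V(-33, 26)) = (-3789 - 4082)*(3350 + (-11/2 + (1/2)*(-33))) = -7871*(3350 + (-11/2 - 33/2)) = -7871*(3350 - 22) = -7871*3328 = -26194688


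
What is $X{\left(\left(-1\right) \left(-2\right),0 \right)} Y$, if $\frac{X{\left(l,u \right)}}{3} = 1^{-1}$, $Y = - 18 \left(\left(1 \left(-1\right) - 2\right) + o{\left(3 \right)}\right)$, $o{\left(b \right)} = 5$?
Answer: $-108$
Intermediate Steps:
$Y = -36$ ($Y = - 18 \left(\left(1 \left(-1\right) - 2\right) + 5\right) = - 18 \left(\left(-1 - 2\right) + 5\right) = - 18 \left(-3 + 5\right) = \left(-18\right) 2 = -36$)
$X{\left(l,u \right)} = 3$ ($X{\left(l,u \right)} = \frac{3}{1} = 3 \cdot 1 = 3$)
$X{\left(\left(-1\right) \left(-2\right),0 \right)} Y = 3 \left(-36\right) = -108$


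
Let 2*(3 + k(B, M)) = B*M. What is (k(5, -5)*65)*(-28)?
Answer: 28210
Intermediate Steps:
k(B, M) = -3 + B*M/2 (k(B, M) = -3 + (B*M)/2 = -3 + B*M/2)
(k(5, -5)*65)*(-28) = ((-3 + (½)*5*(-5))*65)*(-28) = ((-3 - 25/2)*65)*(-28) = -31/2*65*(-28) = -2015/2*(-28) = 28210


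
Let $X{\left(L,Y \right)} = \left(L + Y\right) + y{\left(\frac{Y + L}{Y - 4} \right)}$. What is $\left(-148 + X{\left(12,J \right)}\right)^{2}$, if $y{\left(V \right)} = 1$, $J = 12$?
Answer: $15129$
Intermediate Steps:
$X{\left(L,Y \right)} = 1 + L + Y$ ($X{\left(L,Y \right)} = \left(L + Y\right) + 1 = 1 + L + Y$)
$\left(-148 + X{\left(12,J \right)}\right)^{2} = \left(-148 + \left(1 + 12 + 12\right)\right)^{2} = \left(-148 + 25\right)^{2} = \left(-123\right)^{2} = 15129$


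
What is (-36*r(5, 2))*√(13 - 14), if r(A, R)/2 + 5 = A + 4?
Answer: -288*I ≈ -288.0*I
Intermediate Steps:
r(A, R) = -2 + 2*A (r(A, R) = -10 + 2*(A + 4) = -10 + 2*(4 + A) = -10 + (8 + 2*A) = -2 + 2*A)
(-36*r(5, 2))*√(13 - 14) = (-36*(-2 + 2*5))*√(13 - 14) = (-36*(-2 + 10))*√(-1) = (-36*8)*I = -288*I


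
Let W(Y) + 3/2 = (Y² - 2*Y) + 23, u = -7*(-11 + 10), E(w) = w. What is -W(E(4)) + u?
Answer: -45/2 ≈ -22.500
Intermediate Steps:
u = 7 (u = -7*(-1) = 7)
W(Y) = 43/2 + Y² - 2*Y (W(Y) = -3/2 + ((Y² - 2*Y) + 23) = -3/2 + (23 + Y² - 2*Y) = 43/2 + Y² - 2*Y)
-W(E(4)) + u = -(43/2 + 4² - 2*4) + 7 = -(43/2 + 16 - 8) + 7 = -1*59/2 + 7 = -59/2 + 7 = -45/2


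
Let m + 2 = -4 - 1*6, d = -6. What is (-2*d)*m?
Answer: -144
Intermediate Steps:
m = -12 (m = -2 + (-4 - 1*6) = -2 + (-4 - 6) = -2 - 10 = -12)
(-2*d)*m = -2*(-6)*(-12) = 12*(-12) = -144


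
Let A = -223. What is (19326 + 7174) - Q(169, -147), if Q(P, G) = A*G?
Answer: -6281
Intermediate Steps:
Q(P, G) = -223*G
(19326 + 7174) - Q(169, -147) = (19326 + 7174) - (-223)*(-147) = 26500 - 1*32781 = 26500 - 32781 = -6281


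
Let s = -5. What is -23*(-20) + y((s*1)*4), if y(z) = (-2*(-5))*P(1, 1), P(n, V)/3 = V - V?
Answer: 460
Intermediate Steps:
P(n, V) = 0 (P(n, V) = 3*(V - V) = 3*0 = 0)
y(z) = 0 (y(z) = -2*(-5)*0 = 10*0 = 0)
-23*(-20) + y((s*1)*4) = -23*(-20) + 0 = 460 + 0 = 460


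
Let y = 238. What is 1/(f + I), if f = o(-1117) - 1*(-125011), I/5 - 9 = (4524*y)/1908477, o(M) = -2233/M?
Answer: 710589603/88866918414655 ≈ 7.9961e-6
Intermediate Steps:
I = 30421675/636159 (I = 45 + 5*((4524*238)/1908477) = 45 + 5*(1076712*(1/1908477)) = 45 + 5*(358904/636159) = 45 + 1794520/636159 = 30421675/636159 ≈ 47.821)
f = 139639520/1117 (f = -2233/(-1117) - 1*(-125011) = -2233*(-1/1117) + 125011 = 2233/1117 + 125011 = 139639520/1117 ≈ 1.2501e+5)
1/(f + I) = 1/(139639520/1117 + 30421675/636159) = 1/(88866918414655/710589603) = 710589603/88866918414655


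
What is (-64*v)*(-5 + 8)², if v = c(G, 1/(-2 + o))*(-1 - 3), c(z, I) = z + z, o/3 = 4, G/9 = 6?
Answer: 248832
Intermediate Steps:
G = 54 (G = 9*6 = 54)
o = 12 (o = 3*4 = 12)
c(z, I) = 2*z
v = -432 (v = (2*54)*(-1 - 3) = 108*(-4) = -432)
(-64*v)*(-5 + 8)² = (-64*(-432))*(-5 + 8)² = 27648*3² = 27648*9 = 248832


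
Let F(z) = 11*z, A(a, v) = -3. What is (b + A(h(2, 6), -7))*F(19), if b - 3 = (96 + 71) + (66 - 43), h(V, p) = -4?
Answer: 39710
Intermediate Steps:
b = 193 (b = 3 + ((96 + 71) + (66 - 43)) = 3 + (167 + 23) = 3 + 190 = 193)
(b + A(h(2, 6), -7))*F(19) = (193 - 3)*(11*19) = 190*209 = 39710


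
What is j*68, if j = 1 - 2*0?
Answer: 68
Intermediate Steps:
j = 1 (j = 1 + 0 = 1)
j*68 = 1*68 = 68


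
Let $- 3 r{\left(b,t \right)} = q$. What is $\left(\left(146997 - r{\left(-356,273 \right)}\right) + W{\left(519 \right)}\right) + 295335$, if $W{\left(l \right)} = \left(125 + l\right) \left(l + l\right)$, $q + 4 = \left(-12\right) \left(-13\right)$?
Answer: $\frac{3332564}{3} \approx 1.1109 \cdot 10^{6}$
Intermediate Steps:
$q = 152$ ($q = -4 - -156 = -4 + 156 = 152$)
$r{\left(b,t \right)} = - \frac{152}{3}$ ($r{\left(b,t \right)} = \left(- \frac{1}{3}\right) 152 = - \frac{152}{3}$)
$W{\left(l \right)} = 2 l \left(125 + l\right)$ ($W{\left(l \right)} = \left(125 + l\right) 2 l = 2 l \left(125 + l\right)$)
$\left(\left(146997 - r{\left(-356,273 \right)}\right) + W{\left(519 \right)}\right) + 295335 = \left(\left(146997 - - \frac{152}{3}\right) + 2 \cdot 519 \left(125 + 519\right)\right) + 295335 = \left(\left(146997 + \frac{152}{3}\right) + 2 \cdot 519 \cdot 644\right) + 295335 = \left(\frac{441143}{3} + 668472\right) + 295335 = \frac{2446559}{3} + 295335 = \frac{3332564}{3}$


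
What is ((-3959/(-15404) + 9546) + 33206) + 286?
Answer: 662961311/15404 ≈ 43038.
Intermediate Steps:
((-3959/(-15404) + 9546) + 33206) + 286 = ((-3959*(-1/15404) + 9546) + 33206) + 286 = ((3959/15404 + 9546) + 33206) + 286 = (147050543/15404 + 33206) + 286 = 658555767/15404 + 286 = 662961311/15404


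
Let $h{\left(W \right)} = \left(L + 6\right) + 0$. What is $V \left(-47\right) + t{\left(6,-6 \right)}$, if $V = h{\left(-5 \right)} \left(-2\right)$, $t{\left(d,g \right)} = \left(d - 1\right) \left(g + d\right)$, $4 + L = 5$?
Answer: $658$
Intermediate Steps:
$L = 1$ ($L = -4 + 5 = 1$)
$t{\left(d,g \right)} = \left(-1 + d\right) \left(d + g\right)$
$h{\left(W \right)} = 7$ ($h{\left(W \right)} = \left(1 + 6\right) + 0 = 7 + 0 = 7$)
$V = -14$ ($V = 7 \left(-2\right) = -14$)
$V \left(-47\right) + t{\left(6,-6 \right)} = \left(-14\right) \left(-47\right) + \left(6^{2} - 6 - -6 + 6 \left(-6\right)\right) = 658 + \left(36 - 6 + 6 - 36\right) = 658 + 0 = 658$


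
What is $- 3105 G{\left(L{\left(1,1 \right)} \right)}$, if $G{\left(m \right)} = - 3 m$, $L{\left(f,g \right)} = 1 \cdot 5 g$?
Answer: $46575$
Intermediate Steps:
$L{\left(f,g \right)} = 5 g$
$- 3105 G{\left(L{\left(1,1 \right)} \right)} = - 3105 \left(- 3 \cdot 5 \cdot 1\right) = - 3105 \left(\left(-3\right) 5\right) = \left(-3105\right) \left(-15\right) = 46575$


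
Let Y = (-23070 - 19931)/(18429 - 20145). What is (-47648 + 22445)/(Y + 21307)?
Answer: -43248348/36605813 ≈ -1.1815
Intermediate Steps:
Y = 43001/1716 (Y = -43001/(-1716) = -43001*(-1/1716) = 43001/1716 ≈ 25.059)
(-47648 + 22445)/(Y + 21307) = (-47648 + 22445)/(43001/1716 + 21307) = -25203/36605813/1716 = -25203*1716/36605813 = -43248348/36605813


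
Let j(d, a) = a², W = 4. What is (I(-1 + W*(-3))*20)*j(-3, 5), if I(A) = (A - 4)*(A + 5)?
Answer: 68000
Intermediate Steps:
I(A) = (-4 + A)*(5 + A)
(I(-1 + W*(-3))*20)*j(-3, 5) = ((-20 + (-1 + 4*(-3)) + (-1 + 4*(-3))²)*20)*5² = ((-20 + (-1 - 12) + (-1 - 12)²)*20)*25 = ((-20 - 13 + (-13)²)*20)*25 = ((-20 - 13 + 169)*20)*25 = (136*20)*25 = 2720*25 = 68000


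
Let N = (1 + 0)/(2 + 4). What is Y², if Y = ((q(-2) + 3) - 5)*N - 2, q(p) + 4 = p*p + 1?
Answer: 169/36 ≈ 4.6944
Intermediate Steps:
q(p) = -3 + p² (q(p) = -4 + (p*p + 1) = -4 + (p² + 1) = -4 + (1 + p²) = -3 + p²)
N = ⅙ (N = 1/6 = 1*(⅙) = ⅙ ≈ 0.16667)
Y = -13/6 (Y = (((-3 + (-2)²) + 3) - 5)*(⅙) - 2 = (((-3 + 4) + 3) - 5)*(⅙) - 2 = ((1 + 3) - 5)*(⅙) - 2 = (4 - 5)*(⅙) - 2 = -1*⅙ - 2 = -⅙ - 2 = -13/6 ≈ -2.1667)
Y² = (-13/6)² = 169/36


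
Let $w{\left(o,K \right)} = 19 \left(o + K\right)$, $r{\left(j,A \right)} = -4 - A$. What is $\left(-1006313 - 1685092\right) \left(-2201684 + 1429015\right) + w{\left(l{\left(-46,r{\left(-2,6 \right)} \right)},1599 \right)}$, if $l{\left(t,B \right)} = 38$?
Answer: $2079565241048$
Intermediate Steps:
$w{\left(o,K \right)} = 19 K + 19 o$ ($w{\left(o,K \right)} = 19 \left(K + o\right) = 19 K + 19 o$)
$\left(-1006313 - 1685092\right) \left(-2201684 + 1429015\right) + w{\left(l{\left(-46,r{\left(-2,6 \right)} \right)},1599 \right)} = \left(-1006313 - 1685092\right) \left(-2201684 + 1429015\right) + \left(19 \cdot 1599 + 19 \cdot 38\right) = \left(-2691405\right) \left(-772669\right) + \left(30381 + 722\right) = 2079565209945 + 31103 = 2079565241048$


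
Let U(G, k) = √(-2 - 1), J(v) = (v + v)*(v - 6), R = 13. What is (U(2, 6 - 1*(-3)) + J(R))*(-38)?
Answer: -6916 - 38*I*√3 ≈ -6916.0 - 65.818*I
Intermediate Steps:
J(v) = 2*v*(-6 + v) (J(v) = (2*v)*(-6 + v) = 2*v*(-6 + v))
U(G, k) = I*√3 (U(G, k) = √(-3) = I*√3)
(U(2, 6 - 1*(-3)) + J(R))*(-38) = (I*√3 + 2*13*(-6 + 13))*(-38) = (I*√3 + 2*13*7)*(-38) = (I*√3 + 182)*(-38) = (182 + I*√3)*(-38) = -6916 - 38*I*√3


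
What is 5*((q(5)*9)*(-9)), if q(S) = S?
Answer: -2025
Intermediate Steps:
5*((q(5)*9)*(-9)) = 5*((5*9)*(-9)) = 5*(45*(-9)) = 5*(-405) = -2025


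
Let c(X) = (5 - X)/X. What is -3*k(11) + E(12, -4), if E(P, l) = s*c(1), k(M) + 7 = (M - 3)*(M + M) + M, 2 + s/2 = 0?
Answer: -556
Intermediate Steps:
s = -4 (s = -4 + 2*0 = -4 + 0 = -4)
k(M) = -7 + M + 2*M*(-3 + M) (k(M) = -7 + ((M - 3)*(M + M) + M) = -7 + ((-3 + M)*(2*M) + M) = -7 + (2*M*(-3 + M) + M) = -7 + (M + 2*M*(-3 + M)) = -7 + M + 2*M*(-3 + M))
c(X) = (5 - X)/X
E(P, l) = -16 (E(P, l) = -4*(5 - 1*1)/1 = -4*(5 - 1) = -4*4 = -16)
-3*k(11) + E(12, -4) = -3*(-7 - 5*11 + 2*11**2) - 16 = -3*(-7 - 55 + 2*121) - 16 = -3*(-7 - 55 + 242) - 16 = -3*180 - 16 = -540 - 16 = -556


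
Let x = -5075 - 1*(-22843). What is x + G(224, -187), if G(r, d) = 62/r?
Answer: 1990047/112 ≈ 17768.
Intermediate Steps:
x = 17768 (x = -5075 + 22843 = 17768)
x + G(224, -187) = 17768 + 62/224 = 17768 + 62*(1/224) = 17768 + 31/112 = 1990047/112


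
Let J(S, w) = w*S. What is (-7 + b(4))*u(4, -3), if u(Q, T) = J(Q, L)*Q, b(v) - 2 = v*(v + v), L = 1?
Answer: 432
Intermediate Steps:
J(S, w) = S*w
b(v) = 2 + 2*v² (b(v) = 2 + v*(v + v) = 2 + v*(2*v) = 2 + 2*v²)
u(Q, T) = Q² (u(Q, T) = (Q*1)*Q = Q*Q = Q²)
(-7 + b(4))*u(4, -3) = (-7 + (2 + 2*4²))*4² = (-7 + (2 + 2*16))*16 = (-7 + (2 + 32))*16 = (-7 + 34)*16 = 27*16 = 432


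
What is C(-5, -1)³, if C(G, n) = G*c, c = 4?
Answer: -8000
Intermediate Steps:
C(G, n) = 4*G (C(G, n) = G*4 = 4*G)
C(-5, -1)³ = (4*(-5))³ = (-20)³ = -8000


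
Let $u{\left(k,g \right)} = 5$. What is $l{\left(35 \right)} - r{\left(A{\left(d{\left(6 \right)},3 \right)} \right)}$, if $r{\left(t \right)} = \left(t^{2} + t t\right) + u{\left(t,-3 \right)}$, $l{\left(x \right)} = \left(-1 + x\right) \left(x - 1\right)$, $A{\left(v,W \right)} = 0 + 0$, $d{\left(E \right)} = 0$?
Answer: $1151$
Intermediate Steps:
$A{\left(v,W \right)} = 0$
$l{\left(x \right)} = \left(-1 + x\right)^{2}$ ($l{\left(x \right)} = \left(-1 + x\right) \left(-1 + x\right) = \left(-1 + x\right)^{2}$)
$r{\left(t \right)} = 5 + 2 t^{2}$ ($r{\left(t \right)} = \left(t^{2} + t t\right) + 5 = \left(t^{2} + t^{2}\right) + 5 = 2 t^{2} + 5 = 5 + 2 t^{2}$)
$l{\left(35 \right)} - r{\left(A{\left(d{\left(6 \right)},3 \right)} \right)} = \left(-1 + 35\right)^{2} - \left(5 + 2 \cdot 0^{2}\right) = 34^{2} - \left(5 + 2 \cdot 0\right) = 1156 - \left(5 + 0\right) = 1156 - 5 = 1151$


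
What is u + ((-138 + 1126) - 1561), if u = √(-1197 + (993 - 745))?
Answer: -573 + I*√949 ≈ -573.0 + 30.806*I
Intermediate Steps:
u = I*√949 (u = √(-1197 + 248) = √(-949) = I*√949 ≈ 30.806*I)
u + ((-138 + 1126) - 1561) = I*√949 + ((-138 + 1126) - 1561) = I*√949 + (988 - 1561) = I*√949 - 573 = -573 + I*√949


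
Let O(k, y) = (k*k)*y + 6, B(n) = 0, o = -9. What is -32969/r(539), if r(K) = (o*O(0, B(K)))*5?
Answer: 32969/270 ≈ 122.11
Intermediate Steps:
O(k, y) = 6 + y*k² (O(k, y) = k²*y + 6 = y*k² + 6 = 6 + y*k²)
r(K) = -270 (r(K) = -9*(6 + 0*0²)*5 = -9*(6 + 0*0)*5 = -9*(6 + 0)*5 = -9*6*5 = -54*5 = -270)
-32969/r(539) = -32969/(-270) = -32969*(-1/270) = 32969/270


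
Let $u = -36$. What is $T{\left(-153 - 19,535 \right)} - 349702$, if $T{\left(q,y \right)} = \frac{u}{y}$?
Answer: $- \frac{187090606}{535} \approx -3.497 \cdot 10^{5}$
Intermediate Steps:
$T{\left(q,y \right)} = - \frac{36}{y}$
$T{\left(-153 - 19,535 \right)} - 349702 = - \frac{36}{535} - 349702 = - \frac{187090606}{535}$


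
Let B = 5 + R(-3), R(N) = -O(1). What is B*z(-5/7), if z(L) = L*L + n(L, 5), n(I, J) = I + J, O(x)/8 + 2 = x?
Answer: 3055/49 ≈ 62.347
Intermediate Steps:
O(x) = -16 + 8*x
R(N) = 8 (R(N) = -(-16 + 8*1) = -(-16 + 8) = -1*(-8) = 8)
z(L) = 5 + L + L**2 (z(L) = L*L + (L + 5) = L**2 + (5 + L) = 5 + L + L**2)
B = 13 (B = 5 + 8 = 13)
B*z(-5/7) = 13*(5 - 5/7 + (-5/7)**2) = 13*(5 - 5/7 + 25/49) = 13*(235/49) = 3055/49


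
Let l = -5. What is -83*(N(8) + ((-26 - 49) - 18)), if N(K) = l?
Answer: 8134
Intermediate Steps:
N(K) = -5
-83*(N(8) + ((-26 - 49) - 18)) = -83*(-5 + ((-26 - 49) - 18)) = -83*(-5 + (-75 - 18)) = -83*(-5 - 93) = -83*(-98) = 8134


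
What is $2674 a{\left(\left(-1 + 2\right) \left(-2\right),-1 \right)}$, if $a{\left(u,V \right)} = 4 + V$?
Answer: $8022$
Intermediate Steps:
$2674 a{\left(\left(-1 + 2\right) \left(-2\right),-1 \right)} = 2674 \left(4 - 1\right) = 2674 \cdot 3 = 8022$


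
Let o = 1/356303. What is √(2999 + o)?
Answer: √380728531955494/356303 ≈ 54.763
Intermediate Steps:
o = 1/356303 ≈ 2.8066e-6
√(2999 + o) = √(2999 + 1/356303) = √(1068552698/356303) = √380728531955494/356303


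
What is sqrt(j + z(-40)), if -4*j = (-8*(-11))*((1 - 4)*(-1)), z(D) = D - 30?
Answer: 2*I*sqrt(34) ≈ 11.662*I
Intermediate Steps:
z(D) = -30 + D
j = -66 (j = -(-8*(-11))*(1 - 4)*(-1)/4 = -22*(-3*(-1)) = -22*3 = -1/4*264 = -66)
sqrt(j + z(-40)) = sqrt(-66 + (-30 - 40)) = sqrt(-66 - 70) = sqrt(-136) = 2*I*sqrt(34)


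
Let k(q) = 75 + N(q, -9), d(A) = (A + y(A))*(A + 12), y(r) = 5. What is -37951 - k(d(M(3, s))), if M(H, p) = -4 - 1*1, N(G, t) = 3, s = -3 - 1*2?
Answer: -38029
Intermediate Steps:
s = -5 (s = -3 - 2 = -5)
M(H, p) = -5 (M(H, p) = -4 - 1 = -5)
d(A) = (5 + A)*(12 + A) (d(A) = (A + 5)*(A + 12) = (5 + A)*(12 + A))
k(q) = 78 (k(q) = 75 + 3 = 78)
-37951 - k(d(M(3, s))) = -37951 - 1*78 = -37951 - 78 = -38029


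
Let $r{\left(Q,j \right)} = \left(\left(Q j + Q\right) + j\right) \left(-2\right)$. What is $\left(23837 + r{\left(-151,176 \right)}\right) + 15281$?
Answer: $92220$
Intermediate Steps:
$r{\left(Q,j \right)} = - 2 Q - 2 j - 2 Q j$ ($r{\left(Q,j \right)} = \left(\left(Q + Q j\right) + j\right) \left(-2\right) = \left(Q + j + Q j\right) \left(-2\right) = - 2 Q - 2 j - 2 Q j$)
$\left(23837 + r{\left(-151,176 \right)}\right) + 15281 = \left(23837 - \left(50 - 53152\right)\right) + 15281 = \left(23837 + \left(302 - 352 + 53152\right)\right) + 15281 = \left(23837 + 53102\right) + 15281 = 76939 + 15281 = 92220$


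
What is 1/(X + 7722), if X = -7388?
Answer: 1/334 ≈ 0.0029940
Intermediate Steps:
1/(X + 7722) = 1/(-7388 + 7722) = 1/334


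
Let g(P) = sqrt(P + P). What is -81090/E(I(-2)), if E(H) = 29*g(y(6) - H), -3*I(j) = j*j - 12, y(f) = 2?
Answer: 40545*I*sqrt(3)/29 ≈ 2421.6*I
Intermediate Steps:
I(j) = 4 - j**2/3 (I(j) = -(j*j - 12)/3 = -(j**2 - 12)/3 = -(-12 + j**2)/3 = 4 - j**2/3)
g(P) = sqrt(2)*sqrt(P) (g(P) = sqrt(2*P) = sqrt(2)*sqrt(P))
E(H) = 29*sqrt(2)*sqrt(2 - H) (E(H) = 29*(sqrt(2)*sqrt(2 - H)) = 29*sqrt(2)*sqrt(2 - H))
-81090/E(I(-2)) = -81090*1/(29*sqrt(4 - 2*(4 - 1/3*(-2)**2))) = -81090*1/(29*sqrt(4 - 2*(4 - 1/3*4))) = -81090*1/(29*sqrt(4 - 2*(4 - 4/3))) = -81090*1/(29*sqrt(4 - 2*8/3)) = -81090*1/(29*sqrt(4 - 16/3)) = -81090*(-I*sqrt(3)/58) = -(-40545)*I*sqrt(3)/29 = 40545*I*sqrt(3)/29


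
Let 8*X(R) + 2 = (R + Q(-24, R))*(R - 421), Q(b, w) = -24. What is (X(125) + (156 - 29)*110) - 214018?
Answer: -815141/4 ≈ -2.0379e+5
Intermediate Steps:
X(R) = -1/4 + (-421 + R)*(-24 + R)/8 (X(R) = -1/4 + ((R - 24)*(R - 421))/8 = -1/4 + ((-24 + R)*(-421 + R))/8 = -1/4 + ((-421 + R)*(-24 + R))/8 = -1/4 + (-421 + R)*(-24 + R)/8)
(X(125) + (156 - 29)*110) - 214018 = ((5051/4 - 445/8*125 + (1/8)*125**2) + (156 - 29)*110) - 214018 = ((5051/4 - 55625/8 + (1/8)*15625) + 127*110) - 214018 = ((5051/4 - 55625/8 + 15625/8) + 13970) - 214018 = (-14949/4 + 13970) - 214018 = 40931/4 - 214018 = -815141/4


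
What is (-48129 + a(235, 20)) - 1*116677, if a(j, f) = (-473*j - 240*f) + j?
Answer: -280526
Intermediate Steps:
a(j, f) = -472*j - 240*f
(-48129 + a(235, 20)) - 1*116677 = (-48129 + (-472*235 - 240*20)) - 1*116677 = (-48129 + (-110920 - 4800)) - 116677 = (-48129 - 115720) - 116677 = -163849 - 116677 = -280526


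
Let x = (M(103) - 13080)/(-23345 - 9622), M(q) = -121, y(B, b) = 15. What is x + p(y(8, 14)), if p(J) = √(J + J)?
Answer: 13201/32967 + √30 ≈ 5.8777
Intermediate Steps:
p(J) = √2*√J (p(J) = √(2*J) = √2*√J)
x = 13201/32967 (x = (-121 - 13080)/(-23345 - 9622) = -13201/(-32967) = -13201*(-1/32967) = 13201/32967 ≈ 0.40043)
x + p(y(8, 14)) = 13201/32967 + √2*√15 = 13201/32967 + √30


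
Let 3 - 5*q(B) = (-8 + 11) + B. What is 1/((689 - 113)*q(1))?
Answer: -5/576 ≈ -0.0086806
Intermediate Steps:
q(B) = -B/5 (q(B) = ⅗ - ((-8 + 11) + B)/5 = ⅗ - (3 + B)/5 = ⅗ + (-⅗ - B/5) = -B/5)
1/((689 - 113)*q(1)) = 1/((689 - 113)*((-⅕*1))) = 1/(576*(-⅕)) = (1/576)*(-5) = -5/576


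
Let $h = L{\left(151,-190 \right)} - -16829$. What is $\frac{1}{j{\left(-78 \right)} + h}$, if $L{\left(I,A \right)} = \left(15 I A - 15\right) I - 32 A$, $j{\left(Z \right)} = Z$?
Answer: $- \frac{1}{64962284} \approx -1.5394 \cdot 10^{-8}$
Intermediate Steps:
$L{\left(I,A \right)} = - 32 A + I \left(-15 + 15 A I\right)$ ($L{\left(I,A \right)} = \left(15 A I - 15\right) I - 32 A = \left(-15 + 15 A I\right) I - 32 A = I \left(-15 + 15 A I\right) - 32 A = - 32 A + I \left(-15 + 15 A I\right)$)
$h = -64962206$ ($h = \left(\left(-32\right) \left(-190\right) - 2265 + 15 \left(-190\right) 151^{2}\right) - -16829 = \left(6080 - 2265 + 15 \left(-190\right) 22801\right) + 16829 = \left(6080 - 2265 - 64982850\right) + 16829 = -64979035 + 16829 = -64962206$)
$\frac{1}{j{\left(-78 \right)} + h} = \frac{1}{-78 - 64962206} = \frac{1}{-64962284} = - \frac{1}{64962284}$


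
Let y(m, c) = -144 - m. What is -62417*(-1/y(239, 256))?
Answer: -62417/383 ≈ -162.97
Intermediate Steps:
-62417*(-1/y(239, 256)) = -62417*(-1/(-144 - 1*239)) = -62417*(-1/(-144 - 239)) = -62417/((-1*(-383))) = -62417/383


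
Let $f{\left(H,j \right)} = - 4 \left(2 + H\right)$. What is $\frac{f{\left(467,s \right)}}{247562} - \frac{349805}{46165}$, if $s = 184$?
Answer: $- \frac{1238357585}{163267139} \approx -7.5849$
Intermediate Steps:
$f{\left(H,j \right)} = -8 - 4 H$
$\frac{f{\left(467,s \right)}}{247562} - \frac{349805}{46165} = \frac{-8 - 1868}{247562} - \frac{349805}{46165} = \left(-8 - 1868\right) \frac{1}{247562} - \frac{69961}{9233} = \left(-1876\right) \frac{1}{247562} - \frac{69961}{9233} = - \frac{134}{17683} - \frac{69961}{9233} = - \frac{1238357585}{163267139}$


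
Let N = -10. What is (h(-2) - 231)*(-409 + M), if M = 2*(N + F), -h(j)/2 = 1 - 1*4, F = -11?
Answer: 101475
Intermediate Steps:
h(j) = 6 (h(j) = -2*(1 - 1*4) = -2*(1 - 4) = -2*(-3) = 6)
M = -42 (M = 2*(-10 - 11) = 2*(-21) = -42)
(h(-2) - 231)*(-409 + M) = (6 - 231)*(-409 - 42) = -225*(-451) = 101475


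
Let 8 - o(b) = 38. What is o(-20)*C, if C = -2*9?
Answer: 540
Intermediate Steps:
o(b) = -30 (o(b) = 8 - 1*38 = 8 - 38 = -30)
C = -18
o(-20)*C = -30*(-18) = 540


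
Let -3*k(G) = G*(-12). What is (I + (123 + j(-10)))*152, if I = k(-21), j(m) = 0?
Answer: 5928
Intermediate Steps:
k(G) = 4*G (k(G) = -G*(-12)/3 = -(-4)*G = 4*G)
I = -84 (I = 4*(-21) = -84)
(I + (123 + j(-10)))*152 = (-84 + (123 + 0))*152 = (-84 + 123)*152 = 39*152 = 5928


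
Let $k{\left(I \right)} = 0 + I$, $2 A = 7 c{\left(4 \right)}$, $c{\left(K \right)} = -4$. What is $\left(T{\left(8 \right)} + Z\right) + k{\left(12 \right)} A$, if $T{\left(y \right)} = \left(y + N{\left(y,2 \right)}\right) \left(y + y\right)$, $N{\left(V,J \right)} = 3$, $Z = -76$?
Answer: $-68$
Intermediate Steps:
$A = -14$ ($A = \frac{7 \left(-4\right)}{2} = \frac{1}{2} \left(-28\right) = -14$)
$k{\left(I \right)} = I$
$T{\left(y \right)} = 2 y \left(3 + y\right)$ ($T{\left(y \right)} = \left(y + 3\right) \left(y + y\right) = \left(3 + y\right) 2 y = 2 y \left(3 + y\right)$)
$\left(T{\left(8 \right)} + Z\right) + k{\left(12 \right)} A = \left(2 \cdot 8 \left(3 + 8\right) - 76\right) + 12 \left(-14\right) = \left(2 \cdot 8 \cdot 11 - 76\right) - 168 = \left(176 - 76\right) - 168 = 100 - 168 = -68$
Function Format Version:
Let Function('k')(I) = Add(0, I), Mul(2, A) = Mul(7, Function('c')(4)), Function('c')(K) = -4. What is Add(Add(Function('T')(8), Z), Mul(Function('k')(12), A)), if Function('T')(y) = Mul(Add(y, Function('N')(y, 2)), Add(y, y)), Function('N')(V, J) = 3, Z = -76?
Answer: -68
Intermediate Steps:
A = -14 (A = Mul(Rational(1, 2), Mul(7, -4)) = Mul(Rational(1, 2), -28) = -14)
Function('k')(I) = I
Function('T')(y) = Mul(2, y, Add(3, y)) (Function('T')(y) = Mul(Add(y, 3), Add(y, y)) = Mul(Add(3, y), Mul(2, y)) = Mul(2, y, Add(3, y)))
Add(Add(Function('T')(8), Z), Mul(Function('k')(12), A)) = Add(Add(Mul(2, 8, Add(3, 8)), -76), Mul(12, -14)) = Add(Add(Mul(2, 8, 11), -76), -168) = Add(Add(176, -76), -168) = Add(100, -168) = -68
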